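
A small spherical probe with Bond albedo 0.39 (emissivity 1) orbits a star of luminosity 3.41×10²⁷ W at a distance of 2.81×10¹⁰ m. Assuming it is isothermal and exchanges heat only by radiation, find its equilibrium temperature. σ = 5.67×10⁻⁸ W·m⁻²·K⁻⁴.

First find the stellar flux at distance d: S = L/(4πd²) = 3.41×10²⁷/(4π·(2.81×10¹⁰)²) = 3.437×10⁵ W/m².
For an isothermal sphere, absorbed (1−a)S·πr² = emitted σ·4πr²·T⁴, so T⁴ = (1−a)S/(4σ).
T⁴ = 0.610·3.437×10⁵/(4·5.67×10⁻⁸) = 9.243×10¹¹ K⁴.

T ≈ 981 K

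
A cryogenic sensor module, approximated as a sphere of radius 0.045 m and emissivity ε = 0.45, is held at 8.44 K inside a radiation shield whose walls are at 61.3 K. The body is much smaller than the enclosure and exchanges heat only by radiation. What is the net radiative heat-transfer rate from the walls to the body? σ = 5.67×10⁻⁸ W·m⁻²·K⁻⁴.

P_net ≈ 0.00916 W

For a small grey body in a large enclosure: P_net = εσA(T_body⁴ − T_wall⁴).
A = 4πr² = 0.02545 m²; T_body⁴ − T_wall⁴ = 5074 − 1.412×10⁷ = -1.412×10⁷ K⁴.
|P_net| = 0.45·5.67×10⁻⁸·0.02545·1.412×10⁷.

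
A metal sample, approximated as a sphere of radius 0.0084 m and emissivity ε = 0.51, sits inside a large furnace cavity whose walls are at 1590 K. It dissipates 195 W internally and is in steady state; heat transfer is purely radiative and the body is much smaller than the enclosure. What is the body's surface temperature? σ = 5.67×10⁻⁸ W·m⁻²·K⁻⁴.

For a small grey body in a large enclosure, net radiated power = εσA(T⁴ − T_w⁴).
Steady state: P = εσA(T⁴ − T_w⁴) with A = 4πr² = 8.867×10⁻⁴ m².
T⁴ = P/(εσA) + T_w⁴ = 195/(0.51·5.67×10⁻⁸·8.867×10⁻⁴) + (1590)⁴
    = 7.605×10¹² + 6.391×10¹² = 1.400×10¹³ K⁴.

T ≈ 1930 K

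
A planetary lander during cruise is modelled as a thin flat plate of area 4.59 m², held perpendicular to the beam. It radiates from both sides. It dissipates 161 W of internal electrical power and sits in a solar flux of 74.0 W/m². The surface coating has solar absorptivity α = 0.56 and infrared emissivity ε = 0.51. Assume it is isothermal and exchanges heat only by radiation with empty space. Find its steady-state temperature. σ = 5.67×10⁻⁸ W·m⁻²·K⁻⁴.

T ≈ 191 K

At steady state, absorbed solar power + internal power = radiated power.
Absorbed: α·S·A_cross = 0.56·74.0·4.590 = 190.2 W (cross-section A).
Total input = 190.2 + 161 = 351.2 W.
Radiated: εσ·A_surf·T⁴ with A_surf = 2A = 9.180 m².
T⁴ = 351.2/(0.51·5.67×10⁻⁸·9.180) = 1.323×10⁹ K⁴.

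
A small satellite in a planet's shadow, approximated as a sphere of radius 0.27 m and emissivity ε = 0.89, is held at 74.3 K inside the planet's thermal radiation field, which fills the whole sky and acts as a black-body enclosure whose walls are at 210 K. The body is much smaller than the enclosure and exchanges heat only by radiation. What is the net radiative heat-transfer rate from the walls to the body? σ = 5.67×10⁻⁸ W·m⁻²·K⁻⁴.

For a small grey body in a large enclosure: P_net = εσA(T_body⁴ − T_wall⁴).
A = 4πr² = 0.9161 m²; T_body⁴ − T_wall⁴ = 3.048×10⁷ − 1.945×10⁹ = -1.914×10⁹ K⁴.
|P_net| = 0.89·5.67×10⁻⁸·0.9161·1.914×10⁹.

P_net ≈ 88.5 W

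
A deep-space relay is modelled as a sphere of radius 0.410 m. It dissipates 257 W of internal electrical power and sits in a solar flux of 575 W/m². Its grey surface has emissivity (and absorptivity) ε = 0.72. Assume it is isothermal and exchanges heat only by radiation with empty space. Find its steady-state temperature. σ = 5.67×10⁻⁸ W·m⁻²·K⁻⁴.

T ≈ 273 K

At steady state, absorbed solar power + internal power = radiated power.
Absorbed: α·S·A_cross = 0.72·575·0.5281 = 218.6 W (cross-section πr²).
Total input = 218.6 + 257 = 475.6 W.
Radiated: εσ·A_surf·T⁴ with A_surf = 4πr² = 2.112 m².
T⁴ = 475.6/(0.72·5.67×10⁻⁸·2.112) = 5.515×10⁹ K⁴.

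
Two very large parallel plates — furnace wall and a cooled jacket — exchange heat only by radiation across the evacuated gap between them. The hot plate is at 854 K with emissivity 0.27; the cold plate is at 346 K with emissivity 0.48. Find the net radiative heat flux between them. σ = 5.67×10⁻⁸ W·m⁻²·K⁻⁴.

q ≈ 6130 W/m²

For two infinite grey parallel plates, q = σ(T₁⁴ − T₂⁴)/(1/ε₁ + 1/ε₂ − 1).
T₁⁴ − T₂⁴ = 5.319×10¹¹ − 1.433×10¹⁰ = 5.176×10¹¹ K⁴.
1/ε₁ + 1/ε₂ − 1 = 3.704 + 2.083 − 1 = 4.787.
q = 5.67×10⁻⁸ × 5.176×10¹¹ / 4.787.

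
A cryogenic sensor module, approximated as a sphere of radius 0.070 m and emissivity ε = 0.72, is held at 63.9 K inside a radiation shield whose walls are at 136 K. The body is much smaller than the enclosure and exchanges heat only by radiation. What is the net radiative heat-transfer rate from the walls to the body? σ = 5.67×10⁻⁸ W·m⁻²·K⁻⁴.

For a small grey body in a large enclosure: P_net = εσA(T_body⁴ − T_wall⁴).
A = 4πr² = 0.06158 m²; T_body⁴ − T_wall⁴ = 1.667×10⁷ − 3.421×10⁸ = -3.254×10⁸ K⁴.
|P_net| = 0.72·5.67×10⁻⁸·0.06158·3.254×10⁸.

P_net ≈ 0.818 W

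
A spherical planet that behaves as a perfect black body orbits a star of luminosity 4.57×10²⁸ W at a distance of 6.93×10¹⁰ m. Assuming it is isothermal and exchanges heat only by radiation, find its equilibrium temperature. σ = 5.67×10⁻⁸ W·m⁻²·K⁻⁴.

First find the stellar flux at distance d: S = L/(4πd²) = 4.57×10²⁸/(4π·(6.93×10¹⁰)²) = 7.573×10⁵ W/m².
For an isothermal sphere, absorbed (1−a)S·πr² = emitted σ·4πr²·T⁴, so T⁴ = (1−a)S/(4σ).
T⁴ = 1.00·7.573×10⁵/(4·5.67×10⁻⁸) = 3.339×10¹² K⁴.

T ≈ 1350 K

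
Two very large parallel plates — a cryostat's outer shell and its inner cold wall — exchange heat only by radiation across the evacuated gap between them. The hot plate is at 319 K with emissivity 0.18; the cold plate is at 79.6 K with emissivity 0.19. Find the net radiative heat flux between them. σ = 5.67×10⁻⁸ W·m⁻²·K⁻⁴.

For two infinite grey parallel plates, q = σ(T₁⁴ − T₂⁴)/(1/ε₁ + 1/ε₂ − 1).
T₁⁴ − T₂⁴ = 1.036×10¹⁰ − 4.015×10⁷ = 1.032×10¹⁰ K⁴.
1/ε₁ + 1/ε₂ − 1 = 5.556 + 5.263 − 1 = 9.819.
q = 5.67×10⁻⁸ × 1.032×10¹⁰ / 9.819.

q ≈ 59.6 W/m²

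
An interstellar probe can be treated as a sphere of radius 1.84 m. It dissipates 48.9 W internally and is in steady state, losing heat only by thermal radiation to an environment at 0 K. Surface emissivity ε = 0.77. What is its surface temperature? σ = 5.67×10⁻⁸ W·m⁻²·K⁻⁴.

Steady state: internal power = radiated power, P = εσA T⁴.
Radiating area A = 4πr² = 42.54 m².
T⁴ = P/(εσA) = 48.9/(0.77·5.67×10⁻⁸·42.54) = 2.633×10⁷ K⁴.
T = (2.633×10⁷)^(1/4).

T ≈ 71.6 K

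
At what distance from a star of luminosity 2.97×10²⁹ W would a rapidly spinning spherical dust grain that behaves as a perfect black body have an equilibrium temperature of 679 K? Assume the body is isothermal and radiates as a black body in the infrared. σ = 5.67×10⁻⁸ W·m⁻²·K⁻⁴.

d ≈ 7.00×10¹¹ m

For an isothermal black-emitting sphere, (1−a)S·πr² = σ·4πr²·T⁴ ⇒ S = 4σT⁴/(1−a).
S = 4·5.67×10⁻⁸·(679)⁴/1.00 = 48210 W/m².
Flux falls as S = L/(4πd²), so d = √(L/(4πS)) = √(2.97×10²⁹/(4π·48210)).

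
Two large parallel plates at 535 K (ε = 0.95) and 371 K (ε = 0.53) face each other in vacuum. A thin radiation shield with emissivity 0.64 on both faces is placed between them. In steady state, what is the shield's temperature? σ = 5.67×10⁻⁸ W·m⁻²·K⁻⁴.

T_s ≈ 488 K

In steady state the net flux on the hot side equals that on the cold side.
σ(T₁⁴−T_s⁴)/D₁ = σ(T_s⁴−T₂⁴)/D₂, with D₁ = 1/ε₁+1/ε_s−1 = 1.615, D₂ = 1/ε_s+1/ε₂−1 = 2.449.
Solve for T_s⁴: T_s⁴ = (D₂·T₁⁴ + D₁·T₂⁴)/(D₁+D₂) = 5.690×10¹⁰ K⁴.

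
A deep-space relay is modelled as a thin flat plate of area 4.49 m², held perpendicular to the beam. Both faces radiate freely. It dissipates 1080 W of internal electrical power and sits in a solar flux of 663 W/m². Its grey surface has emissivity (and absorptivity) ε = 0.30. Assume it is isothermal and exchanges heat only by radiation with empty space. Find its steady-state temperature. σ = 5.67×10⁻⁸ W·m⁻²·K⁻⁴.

T ≈ 337 K

At steady state, absorbed solar power + internal power = radiated power.
Absorbed: α·S·A_cross = 0.30·663·4.490 = 893.1 W (cross-section A).
Total input = 893.1 + 1080 = 1973 W.
Radiated: εσ·A_surf·T⁴ with A_surf = 2A = 8.980 m².
T⁴ = 1973/(0.30·5.67×10⁻⁸·8.980) = 1.292×10¹⁰ K⁴.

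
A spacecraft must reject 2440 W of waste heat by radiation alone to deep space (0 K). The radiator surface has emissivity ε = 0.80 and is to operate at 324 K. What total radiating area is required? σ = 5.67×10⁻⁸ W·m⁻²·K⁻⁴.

A ≈ 4.88 m²

P = εσA T⁴ ⇒ A = P/(εσT⁴).
T⁴ = 1.102×10¹⁰ K⁴.
A = 2440/(0.80 × 5.67×10⁻⁸ × 1.102×10¹⁰).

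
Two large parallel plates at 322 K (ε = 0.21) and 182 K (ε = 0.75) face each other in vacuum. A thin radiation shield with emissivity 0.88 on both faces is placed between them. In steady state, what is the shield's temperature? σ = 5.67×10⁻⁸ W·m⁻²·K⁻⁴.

In steady state the net flux on the hot side equals that on the cold side.
σ(T₁⁴−T_s⁴)/D₁ = σ(T_s⁴−T₂⁴)/D₂, with D₁ = 1/ε₁+1/ε_s−1 = 4.898, D₂ = 1/ε_s+1/ε₂−1 = 1.470.
Solve for T_s⁴: T_s⁴ = (D₂·T₁⁴ + D₁·T₂⁴)/(D₁+D₂) = 3.325×10⁹ K⁴.

T_s ≈ 240 K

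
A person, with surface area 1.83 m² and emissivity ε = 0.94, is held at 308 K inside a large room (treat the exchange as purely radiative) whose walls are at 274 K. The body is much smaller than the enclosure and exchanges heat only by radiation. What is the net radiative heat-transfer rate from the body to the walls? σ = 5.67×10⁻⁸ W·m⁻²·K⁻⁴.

For a small grey body in a large enclosure: P_net = εσA(T_body⁴ − T_wall⁴).
A = 1.83 m²; T_body⁴ − T_wall⁴ = 8.999×10⁹ − 5.636×10⁹ = 3.363×10⁹ K⁴.
|P_net| = 0.94·5.67×10⁻⁸·1.830·3.363×10⁹.

P_net ≈ 328 W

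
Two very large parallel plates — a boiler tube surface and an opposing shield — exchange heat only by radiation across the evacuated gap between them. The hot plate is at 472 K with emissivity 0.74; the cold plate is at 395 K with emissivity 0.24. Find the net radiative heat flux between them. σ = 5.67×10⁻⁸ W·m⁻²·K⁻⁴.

q ≈ 317 W/m²

For two infinite grey parallel plates, q = σ(T₁⁴ − T₂⁴)/(1/ε₁ + 1/ε₂ − 1).
T₁⁴ − T₂⁴ = 4.963×10¹⁰ − 2.434×10¹⁰ = 2.529×10¹⁰ K⁴.
1/ε₁ + 1/ε₂ − 1 = 1.351 + 4.167 − 1 = 4.518.
q = 5.67×10⁻⁸ × 2.529×10¹⁰ / 4.518.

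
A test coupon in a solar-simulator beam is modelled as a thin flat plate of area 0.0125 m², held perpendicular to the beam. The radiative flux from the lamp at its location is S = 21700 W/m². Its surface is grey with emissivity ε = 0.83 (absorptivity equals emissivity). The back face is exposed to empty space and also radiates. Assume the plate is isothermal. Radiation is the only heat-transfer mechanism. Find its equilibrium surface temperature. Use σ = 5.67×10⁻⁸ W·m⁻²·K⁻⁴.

T ≈ 661 K

At equilibrium, absorbed power = emitted power.
Absorbing cross-section = A = 0.01250 m²; emitting surface = 2A = 0.02500 m² (ratio 2).
εS·A_cross = εσ·A_surf·T⁴  ⇒  T⁴ = S/(2σ)   (ε cancels).
T⁴ = 21700/(2·5.67×10⁻⁸) = 1.914×10¹¹ K⁴.
T = (1.914×10¹¹)^(1/4).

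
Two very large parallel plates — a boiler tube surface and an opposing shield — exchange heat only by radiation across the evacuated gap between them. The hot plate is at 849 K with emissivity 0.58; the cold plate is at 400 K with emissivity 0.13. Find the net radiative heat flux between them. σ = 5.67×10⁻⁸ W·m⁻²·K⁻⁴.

For two infinite grey parallel plates, q = σ(T₁⁴ − T₂⁴)/(1/ε₁ + 1/ε₂ − 1).
T₁⁴ − T₂⁴ = 5.196×10¹¹ − 2.560×10¹⁰ = 4.940×10¹¹ K⁴.
1/ε₁ + 1/ε₂ − 1 = 1.724 + 7.692 − 1 = 8.416.
q = 5.67×10⁻⁸ × 4.940×10¹¹ / 8.416.

q ≈ 3330 W/m²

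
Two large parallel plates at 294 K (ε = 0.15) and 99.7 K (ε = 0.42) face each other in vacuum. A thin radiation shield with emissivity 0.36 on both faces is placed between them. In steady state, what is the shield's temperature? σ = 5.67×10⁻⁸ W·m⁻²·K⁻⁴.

In steady state the net flux on the hot side equals that on the cold side.
σ(T₁⁴−T_s⁴)/D₁ = σ(T_s⁴−T₂⁴)/D₂, with D₁ = 1/ε₁+1/ε_s−1 = 8.444, D₂ = 1/ε_s+1/ε₂−1 = 4.159.
Solve for T_s⁴: T_s⁴ = (D₂·T₁⁴ + D₁·T₂⁴)/(D₁+D₂) = 2.532×10⁹ K⁴.

T_s ≈ 224 K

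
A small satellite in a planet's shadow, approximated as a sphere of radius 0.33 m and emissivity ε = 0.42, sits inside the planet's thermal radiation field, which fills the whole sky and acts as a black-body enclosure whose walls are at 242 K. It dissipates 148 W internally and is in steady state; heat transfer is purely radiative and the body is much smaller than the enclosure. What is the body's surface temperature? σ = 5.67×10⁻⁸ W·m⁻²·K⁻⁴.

T ≈ 299 K

For a small grey body in a large enclosure, net radiated power = εσA(T⁴ − T_w⁴).
Steady state: P = εσA(T⁴ − T_w⁴) with A = 4πr² = 1.368 m².
T⁴ = P/(εσA) + T_w⁴ = 148/(0.42·5.67×10⁻⁸·1.368) + (242)⁴
    = 4.541×10⁹ + 3.430×10⁹ = 7.971×10⁹ K⁴.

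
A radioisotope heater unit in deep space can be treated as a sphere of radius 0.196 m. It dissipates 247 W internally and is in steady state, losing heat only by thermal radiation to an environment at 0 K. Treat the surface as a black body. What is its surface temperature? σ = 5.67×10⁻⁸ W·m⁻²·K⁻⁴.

Steady state: internal power = radiated power, P = εσA T⁴.
Radiating area A = 4πr² = 0.4827 m².
T⁴ = P/(εσA) = 247/(1.0·5.67×10⁻⁸·0.4827) = 9.024×10⁹ K⁴.
T = (9.024×10⁹)^(1/4).

T ≈ 308 K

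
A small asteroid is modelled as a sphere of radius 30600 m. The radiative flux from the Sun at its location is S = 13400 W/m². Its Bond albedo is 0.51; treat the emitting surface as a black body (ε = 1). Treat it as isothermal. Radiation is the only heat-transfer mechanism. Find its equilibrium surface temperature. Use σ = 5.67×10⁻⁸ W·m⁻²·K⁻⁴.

T ≈ 412 K

At equilibrium, absorbed power = emitted power.
Absorbing cross-section = πr² = 2.942×10⁹ m²; emitting surface = 4πr² = 1.177×10¹⁰ m² (ratio 4).
(1−a)S·A_cross = εσ·A_surf·T⁴  ⇒  T⁴ = (1−a)S/(4σ).
T⁴ = 0.490·13400/(4·5.67×10⁻⁸) = 2.895×10¹⁰ K⁴.
T = (2.895×10¹⁰)^(1/4).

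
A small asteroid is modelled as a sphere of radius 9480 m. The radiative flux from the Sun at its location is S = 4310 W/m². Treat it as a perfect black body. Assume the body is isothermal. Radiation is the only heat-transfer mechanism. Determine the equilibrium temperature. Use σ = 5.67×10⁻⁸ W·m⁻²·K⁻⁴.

At equilibrium, absorbed power = emitted power.
Absorbing cross-section = πr² = 2.823×10⁸ m²; emitting surface = 4πr² = 1.129×10⁹ m² (ratio 4).
S·A_cross = εσ·A_surf·T⁴  ⇒  T⁴ = S/(4σ).
T⁴ = 1.00·4310/(4·5.67×10⁻⁸) = 1.900×10¹⁰ K⁴.
T = (1.900×10¹⁰)^(1/4).

T ≈ 371 K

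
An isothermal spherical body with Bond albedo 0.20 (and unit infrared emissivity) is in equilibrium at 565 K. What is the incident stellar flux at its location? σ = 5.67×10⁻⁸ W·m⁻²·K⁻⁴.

S ≈ 28900 W/m²

(1−a)S·πr² = σ·4πr²·T⁴ ⇒ S = 4σT⁴/(1−a).
S = 4·5.67×10⁻⁸·1.019×10¹¹/0.800.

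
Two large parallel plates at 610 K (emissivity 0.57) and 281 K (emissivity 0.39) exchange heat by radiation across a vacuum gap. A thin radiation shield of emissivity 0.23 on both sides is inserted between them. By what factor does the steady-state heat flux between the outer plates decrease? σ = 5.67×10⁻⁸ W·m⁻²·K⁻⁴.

factor ≈ 3.32

Without shield: q₀ = σΔ(T⁴)/(1/ε₁+1/ε₂−1) with denominator 3.318.
With shield the two gaps are in series; the resistances add: (1/ε₁+1/ε_s−1)+(1/ε_s+1/ε₂−1) = 5.102+5.912 = 11.01.
Heat-flux ratio q₀/q = 11.01/3.318.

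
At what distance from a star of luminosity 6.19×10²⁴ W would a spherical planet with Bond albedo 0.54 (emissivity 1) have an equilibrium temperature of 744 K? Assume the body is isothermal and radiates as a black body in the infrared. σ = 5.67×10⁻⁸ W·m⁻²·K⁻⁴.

d ≈ 1.81×10⁹ m

For an isothermal black-emitting sphere, (1−a)S·πr² = σ·4πr²·T⁴ ⇒ S = 4σT⁴/(1−a).
S = 4·5.67×10⁻⁸·(744)⁴/0.460 = 1.511×10⁵ W/m².
Flux falls as S = L/(4πd²), so d = √(L/(4πS)) = √(6.19×10²⁴/(4π·1.511×10⁵)).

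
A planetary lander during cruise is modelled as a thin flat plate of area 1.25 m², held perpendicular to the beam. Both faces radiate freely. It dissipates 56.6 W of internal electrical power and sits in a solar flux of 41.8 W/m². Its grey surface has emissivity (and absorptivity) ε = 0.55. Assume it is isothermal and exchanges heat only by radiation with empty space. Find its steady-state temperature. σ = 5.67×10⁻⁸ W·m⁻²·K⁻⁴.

T ≈ 182 K

At steady state, absorbed solar power + internal power = radiated power.
Absorbed: α·S·A_cross = 0.55·41.8·1.250 = 28.74 W (cross-section A).
Total input = 28.74 + 56.6 = 85.34 W.
Radiated: εσ·A_surf·T⁴ with A_surf = 2A = 2.500 m².
T⁴ = 85.34/(0.55·5.67×10⁻⁸·2.500) = 1.095×10⁹ K⁴.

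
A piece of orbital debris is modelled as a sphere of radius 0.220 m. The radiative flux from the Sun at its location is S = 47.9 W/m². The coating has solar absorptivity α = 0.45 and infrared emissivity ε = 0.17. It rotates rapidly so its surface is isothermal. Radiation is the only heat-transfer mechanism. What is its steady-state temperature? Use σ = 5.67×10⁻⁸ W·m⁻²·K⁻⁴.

At equilibrium, absorbed power = emitted power.
Absorbing cross-section = πr² = 0.1521 m²; emitting surface = 4πr² = 0.6082 m² (ratio 4).
αS·A_cross = εσ·A_surf·T⁴  ⇒  T⁴ = αS/(ε·4σ).
T⁴ = 0.450·47.9/(0.17·4·5.67×10⁻⁸) = 5.591×10⁸ K⁴.
T = (5.591×10⁸)^(1/4).

T ≈ 154 K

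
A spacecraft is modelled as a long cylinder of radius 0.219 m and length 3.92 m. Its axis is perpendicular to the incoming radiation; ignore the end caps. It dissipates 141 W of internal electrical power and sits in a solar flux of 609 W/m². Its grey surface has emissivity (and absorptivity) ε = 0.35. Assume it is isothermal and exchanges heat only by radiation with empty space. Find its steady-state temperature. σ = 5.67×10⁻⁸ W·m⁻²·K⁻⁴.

T ≈ 262 K

At steady state, absorbed solar power + internal power = radiated power.
Absorbed: α·S·A_cross = 0.35·609·1.717 = 366.0 W (cross-section 2rL).
Total input = 366.0 + 141 = 507.0 W.
Radiated: εσ·A_surf·T⁴ with A_surf = 2πrL = 5.394 m².
T⁴ = 507.0/(0.35·5.67×10⁻⁸·5.394) = 4.736×10⁹ K⁴.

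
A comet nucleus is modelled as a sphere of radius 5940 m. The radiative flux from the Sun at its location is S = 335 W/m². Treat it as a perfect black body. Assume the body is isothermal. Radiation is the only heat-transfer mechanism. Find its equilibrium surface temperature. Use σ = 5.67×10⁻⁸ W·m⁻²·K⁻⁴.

T ≈ 196 K

At equilibrium, absorbed power = emitted power.
Absorbing cross-section = πr² = 1.108×10⁸ m²; emitting surface = 4πr² = 4.434×10⁸ m² (ratio 4).
S·A_cross = εσ·A_surf·T⁴  ⇒  T⁴ = S/(4σ).
T⁴ = 1.00·335/(4·5.67×10⁻⁸) = 1.477×10⁹ K⁴.
T = (1.477×10⁹)^(1/4).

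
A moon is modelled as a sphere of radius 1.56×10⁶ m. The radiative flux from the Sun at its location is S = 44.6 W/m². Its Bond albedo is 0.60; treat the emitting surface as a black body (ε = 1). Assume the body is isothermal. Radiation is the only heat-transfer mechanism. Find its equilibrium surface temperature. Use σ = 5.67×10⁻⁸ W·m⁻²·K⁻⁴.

At equilibrium, absorbed power = emitted power.
Absorbing cross-section = πr² = 7.645×10¹² m²; emitting surface = 4πr² = 3.058×10¹³ m² (ratio 4).
(1−a)S·A_cross = εσ·A_surf·T⁴  ⇒  T⁴ = (1−a)S/(4σ).
T⁴ = 0.400·44.6/(4·5.67×10⁻⁸) = 7.866×10⁷ K⁴.
T = (7.866×10⁷)^(1/4).

T ≈ 94.2 K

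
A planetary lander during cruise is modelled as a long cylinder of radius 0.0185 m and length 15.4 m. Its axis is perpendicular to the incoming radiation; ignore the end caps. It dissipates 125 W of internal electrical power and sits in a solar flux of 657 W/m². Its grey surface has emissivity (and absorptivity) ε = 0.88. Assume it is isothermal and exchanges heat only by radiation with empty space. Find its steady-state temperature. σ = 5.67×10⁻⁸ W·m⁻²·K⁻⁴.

T ≈ 267 K

At steady state, absorbed solar power + internal power = radiated power.
Absorbed: α·S·A_cross = 0.88·657·0.5698 = 329.4 W (cross-section 2rL).
Total input = 329.4 + 125 = 454.4 W.
Radiated: εσ·A_surf·T⁴ with A_surf = 2πrL = 1.790 m².
T⁴ = 454.4/(0.88·5.67×10⁻⁸·1.790) = 5.088×10⁹ K⁴.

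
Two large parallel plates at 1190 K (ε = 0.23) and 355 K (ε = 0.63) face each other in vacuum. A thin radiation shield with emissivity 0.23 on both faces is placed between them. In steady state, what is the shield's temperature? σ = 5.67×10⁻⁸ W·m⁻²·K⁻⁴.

T_s ≈ 944 K

In steady state the net flux on the hot side equals that on the cold side.
σ(T₁⁴−T_s⁴)/D₁ = σ(T_s⁴−T₂⁴)/D₂, with D₁ = 1/ε₁+1/ε_s−1 = 7.696, D₂ = 1/ε_s+1/ε₂−1 = 4.935.
Solve for T_s⁴: T_s⁴ = (D₂·T₁⁴ + D₁·T₂⁴)/(D₁+D₂) = 7.932×10¹¹ K⁴.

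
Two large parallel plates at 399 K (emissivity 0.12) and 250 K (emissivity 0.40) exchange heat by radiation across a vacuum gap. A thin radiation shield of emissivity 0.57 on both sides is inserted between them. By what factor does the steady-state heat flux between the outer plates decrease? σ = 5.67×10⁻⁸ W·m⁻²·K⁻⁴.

factor ≈ 1.26

Without shield: q₀ = σΔ(T⁴)/(1/ε₁+1/ε₂−1) with denominator 9.833.
With shield the two gaps are in series; the resistances add: (1/ε₁+1/ε_s−1)+(1/ε_s+1/ε₂−1) = 9.088+3.254 = 12.34.
Heat-flux ratio q₀/q = 12.34/9.833.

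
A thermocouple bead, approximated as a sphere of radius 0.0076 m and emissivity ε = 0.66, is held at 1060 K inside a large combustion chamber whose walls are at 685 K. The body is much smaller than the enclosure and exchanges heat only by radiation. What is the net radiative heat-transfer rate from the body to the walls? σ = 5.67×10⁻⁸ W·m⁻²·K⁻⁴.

P_net ≈ 28.3 W

For a small grey body in a large enclosure: P_net = εσA(T_body⁴ − T_wall⁴).
A = 4πr² = 7.258×10⁻⁴ m²; T_body⁴ − T_wall⁴ = 1.262×10¹² − 2.202×10¹¹ = 1.042×10¹² K⁴.
|P_net| = 0.66·5.67×10⁻⁸·7.258×10⁻⁴·1.042×10¹².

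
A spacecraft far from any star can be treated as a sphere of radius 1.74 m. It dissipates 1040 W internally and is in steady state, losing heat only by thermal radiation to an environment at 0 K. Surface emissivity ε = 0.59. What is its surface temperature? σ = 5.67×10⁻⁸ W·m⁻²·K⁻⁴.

T ≈ 169 K

Steady state: internal power = radiated power, P = εσA T⁴.
Radiating area A = 4πr² = 38.05 m².
T⁴ = P/(εσA) = 1040/(0.59·5.67×10⁻⁸·38.05) = 8.171×10⁸ K⁴.
T = (8.171×10⁸)^(1/4).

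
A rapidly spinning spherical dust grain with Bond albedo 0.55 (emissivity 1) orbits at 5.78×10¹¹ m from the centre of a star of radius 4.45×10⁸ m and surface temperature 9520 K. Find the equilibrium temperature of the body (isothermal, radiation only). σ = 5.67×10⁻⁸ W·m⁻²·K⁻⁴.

T ≈ 153 K

The star's surface emits σT_*⁴; at distance d the flux is S = σT_*⁴(R_*/d)².
S = 5.67×10⁻⁸·(9520)⁴·(4.45×10⁸/5.78×10¹¹)² = 276.1 W/m².
For an isothermal sphere T⁴ = (1−a)S/(4σ) = 5.477×10⁸ K⁴.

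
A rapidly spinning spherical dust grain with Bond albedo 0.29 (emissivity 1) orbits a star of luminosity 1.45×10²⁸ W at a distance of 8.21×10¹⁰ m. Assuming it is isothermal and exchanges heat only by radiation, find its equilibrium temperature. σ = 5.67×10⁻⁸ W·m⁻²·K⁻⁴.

T ≈ 856 K

First find the stellar flux at distance d: S = L/(4πd²) = 1.45×10²⁸/(4π·(8.21×10¹⁰)²) = 1.712×10⁵ W/m².
For an isothermal sphere, absorbed (1−a)S·πr² = emitted σ·4πr²·T⁴, so T⁴ = (1−a)S/(4σ).
T⁴ = 0.710·1.712×10⁵/(4·5.67×10⁻⁸) = 5.359×10¹¹ K⁴.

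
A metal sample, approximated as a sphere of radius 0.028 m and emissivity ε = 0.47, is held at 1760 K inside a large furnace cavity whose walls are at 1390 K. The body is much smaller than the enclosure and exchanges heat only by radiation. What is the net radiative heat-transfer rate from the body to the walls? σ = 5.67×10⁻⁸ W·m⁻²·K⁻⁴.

For a small grey body in a large enclosure: P_net = εσA(T_body⁴ − T_wall⁴).
A = 4πr² = 0.009852 m²; T_body⁴ − T_wall⁴ = 9.595×10¹² − 3.733×10¹² = 5.862×10¹² K⁴.
|P_net| = 0.47·5.67×10⁻⁸·0.009852·5.862×10¹².

P_net ≈ 1540 W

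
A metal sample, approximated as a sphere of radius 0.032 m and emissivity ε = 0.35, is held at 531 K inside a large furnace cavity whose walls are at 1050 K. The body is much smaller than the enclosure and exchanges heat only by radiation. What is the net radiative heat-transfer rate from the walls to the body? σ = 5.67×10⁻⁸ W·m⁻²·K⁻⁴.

For a small grey body in a large enclosure: P_net = εσA(T_body⁴ − T_wall⁴).
A = 4πr² = 0.01287 m²; T_body⁴ − T_wall⁴ = 7.950×10¹⁰ − 1.216×10¹² = -1.136×10¹² K⁴.
|P_net| = 0.35·5.67×10⁻⁸·0.01287·1.136×10¹².

P_net ≈ 290 W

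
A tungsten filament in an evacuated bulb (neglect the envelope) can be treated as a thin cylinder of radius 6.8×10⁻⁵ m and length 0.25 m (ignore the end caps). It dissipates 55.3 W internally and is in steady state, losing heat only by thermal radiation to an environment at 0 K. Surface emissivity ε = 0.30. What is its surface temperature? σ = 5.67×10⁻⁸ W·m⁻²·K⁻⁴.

T ≈ 2350 K

Steady state: internal power = radiated power, P = εσA T⁴.
Radiating area A = 2πrL = 1.068×10⁻⁴ m².
T⁴ = P/(εσA) = 55.3/(0.30·5.67×10⁻⁸·1.068×10⁻⁴) = 3.044×10¹³ K⁴.
T = (3.044×10¹³)^(1/4).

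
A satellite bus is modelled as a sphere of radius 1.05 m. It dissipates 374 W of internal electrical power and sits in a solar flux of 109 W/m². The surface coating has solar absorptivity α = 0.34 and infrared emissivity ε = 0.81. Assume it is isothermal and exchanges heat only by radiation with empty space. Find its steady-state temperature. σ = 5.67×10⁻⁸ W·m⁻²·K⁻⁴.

T ≈ 168 K

At steady state, absorbed solar power + internal power = radiated power.
Absorbed: α·S·A_cross = 0.34·109·3.464 = 128.4 W (cross-section πr²).
Total input = 128.4 + 374 = 502.4 W.
Radiated: εσ·A_surf·T⁴ with A_surf = 4πr² = 13.85 m².
T⁴ = 502.4/(0.81·5.67×10⁻⁸·13.85) = 7.895×10⁸ K⁴.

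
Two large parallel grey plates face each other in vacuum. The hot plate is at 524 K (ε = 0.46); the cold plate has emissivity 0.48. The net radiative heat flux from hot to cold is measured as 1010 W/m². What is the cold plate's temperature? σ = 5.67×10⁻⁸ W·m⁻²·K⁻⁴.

q = σ(T₁⁴ − T₂⁴)/(1/ε₁ + 1/ε₂ − 1); denominator = 3.257.
T₂⁴ = T₁⁴ − q·(1/ε₁+1/ε₂−1)/σ = 7.539×10¹⁰ − 1010·3.257/5.67×10⁻⁸
    = 1.737×10¹⁰ K⁴.

T₂ ≈ 363 K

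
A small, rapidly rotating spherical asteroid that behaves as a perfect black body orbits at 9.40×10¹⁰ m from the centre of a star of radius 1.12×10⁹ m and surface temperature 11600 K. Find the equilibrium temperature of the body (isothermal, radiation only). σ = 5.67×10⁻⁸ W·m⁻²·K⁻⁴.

The star's surface emits σT_*⁴; at distance d the flux is S = σT_*⁴(R_*/d)².
S = 5.67×10⁻⁸·(11600)⁴·(1.12×10⁹/9.40×10¹⁰)² = 1.457×10⁵ W/m².
For an isothermal sphere T⁴ = (1−a)S/(4σ) = 6.426×10¹¹ K⁴.

T ≈ 895 K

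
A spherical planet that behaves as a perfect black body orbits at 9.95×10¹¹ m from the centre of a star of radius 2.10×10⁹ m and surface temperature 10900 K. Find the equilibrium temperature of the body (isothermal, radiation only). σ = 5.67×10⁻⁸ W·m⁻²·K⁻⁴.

The star's surface emits σT_*⁴; at distance d the flux is S = σT_*⁴(R_*/d)².
S = 5.67×10⁻⁸·(10900)⁴·(2.10×10⁹/9.95×10¹¹)² = 3565 W/m².
For an isothermal sphere T⁴ = (1−a)S/(4σ) = 1.572×10¹⁰ K⁴.

T ≈ 354 K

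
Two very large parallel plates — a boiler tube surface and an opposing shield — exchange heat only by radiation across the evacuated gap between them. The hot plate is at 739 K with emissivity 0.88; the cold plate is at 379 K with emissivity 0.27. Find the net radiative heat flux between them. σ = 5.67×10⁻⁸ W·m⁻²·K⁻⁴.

q ≈ 4100 W/m²

For two infinite grey parallel plates, q = σ(T₁⁴ − T₂⁴)/(1/ε₁ + 1/ε₂ − 1).
T₁⁴ − T₂⁴ = 2.982×10¹¹ − 2.063×10¹⁰ = 2.776×10¹¹ K⁴.
1/ε₁ + 1/ε₂ − 1 = 1.136 + 3.704 − 1 = 3.840.
q = 5.67×10⁻⁸ × 2.776×10¹¹ / 3.840.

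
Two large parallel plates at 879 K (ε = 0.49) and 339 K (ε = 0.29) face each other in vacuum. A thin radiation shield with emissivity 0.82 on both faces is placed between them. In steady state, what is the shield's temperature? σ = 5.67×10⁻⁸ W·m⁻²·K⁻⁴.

In steady state the net flux on the hot side equals that on the cold side.
σ(T₁⁴−T_s⁴)/D₁ = σ(T_s⁴−T₂⁴)/D₂, with D₁ = 1/ε₁+1/ε_s−1 = 2.260, D₂ = 1/ε_s+1/ε₂−1 = 3.668.
Solve for T_s⁴: T_s⁴ = (D₂·T₁⁴ + D₁·T₂⁴)/(D₁+D₂) = 3.744×10¹¹ K⁴.

T_s ≈ 782 K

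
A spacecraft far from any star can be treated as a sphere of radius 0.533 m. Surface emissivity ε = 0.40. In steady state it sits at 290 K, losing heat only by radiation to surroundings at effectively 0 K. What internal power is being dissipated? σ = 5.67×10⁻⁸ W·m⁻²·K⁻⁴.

P ≈ 573 W

Steady state: P = εσA T⁴.
A = 4πr² = 3.570 m²; T⁴ = (290)⁴ = 7.073×10⁹ K⁴.
P = 0.40 × 5.67×10⁻⁸ × 3.570 × 7.073×10⁹.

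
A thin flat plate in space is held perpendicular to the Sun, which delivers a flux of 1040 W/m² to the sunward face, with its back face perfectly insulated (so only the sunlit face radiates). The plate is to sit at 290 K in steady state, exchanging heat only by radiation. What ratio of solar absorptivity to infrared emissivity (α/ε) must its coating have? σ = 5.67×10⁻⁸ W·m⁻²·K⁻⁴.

α/ε ≈ 0.386

Balance: αS·A = εσ·1A·T⁴ ⇒ α/ε = σT⁴/S.
α/ε = 5.67×10⁻⁸·(290)⁴/1040 = 5.67×10⁻⁸·7.073×10⁹/1040.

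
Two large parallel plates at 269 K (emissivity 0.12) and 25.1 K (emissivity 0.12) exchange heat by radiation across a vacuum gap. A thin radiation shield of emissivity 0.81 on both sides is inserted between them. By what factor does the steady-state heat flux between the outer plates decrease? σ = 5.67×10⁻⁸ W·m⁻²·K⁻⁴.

Without shield: q₀ = σΔ(T⁴)/(1/ε₁+1/ε₂−1) with denominator 15.67.
With shield the two gaps are in series; the resistances add: (1/ε₁+1/ε_s−1)+(1/ε_s+1/ε₂−1) = 8.568+8.568 = 17.14.
Heat-flux ratio q₀/q = 17.14/15.67.

factor ≈ 1.09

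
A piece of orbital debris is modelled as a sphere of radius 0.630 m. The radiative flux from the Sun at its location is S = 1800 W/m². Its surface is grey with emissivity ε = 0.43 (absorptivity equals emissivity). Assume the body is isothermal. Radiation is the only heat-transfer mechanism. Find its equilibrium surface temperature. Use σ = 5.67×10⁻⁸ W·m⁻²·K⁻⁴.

At equilibrium, absorbed power = emitted power.
Absorbing cross-section = πr² = 1.247 m²; emitting surface = 4πr² = 4.988 m² (ratio 4).
εS·A_cross = εσ·A_surf·T⁴  ⇒  T⁴ = S/(4σ)   (ε cancels).
T⁴ = 1800/(4·5.67×10⁻⁸) = 7.937×10⁹ K⁴.
T = (7.937×10⁹)^(1/4).

T ≈ 298 K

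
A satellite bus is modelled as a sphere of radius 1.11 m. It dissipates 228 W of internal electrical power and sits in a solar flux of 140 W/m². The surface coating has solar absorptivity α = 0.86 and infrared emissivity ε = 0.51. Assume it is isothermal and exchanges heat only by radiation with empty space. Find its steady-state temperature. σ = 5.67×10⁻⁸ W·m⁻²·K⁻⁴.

T ≈ 198 K

At steady state, absorbed solar power + internal power = radiated power.
Absorbed: α·S·A_cross = 0.86·140·3.871 = 466.0 W (cross-section πr²).
Total input = 466.0 + 228 = 694.0 W.
Radiated: εσ·A_surf·T⁴ with A_surf = 4πr² = 15.48 m².
T⁴ = 694.0/(0.51·5.67×10⁻⁸·15.48) = 1.550×10⁹ K⁴.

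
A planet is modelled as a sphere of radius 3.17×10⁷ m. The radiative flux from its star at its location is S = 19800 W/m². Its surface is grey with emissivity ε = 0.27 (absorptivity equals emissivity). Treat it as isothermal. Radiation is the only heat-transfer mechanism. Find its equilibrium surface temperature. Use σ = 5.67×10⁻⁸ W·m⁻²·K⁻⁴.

At equilibrium, absorbed power = emitted power.
Absorbing cross-section = πr² = 3.157×10¹⁵ m²; emitting surface = 4πr² = 1.263×10¹⁶ m² (ratio 4).
εS·A_cross = εσ·A_surf·T⁴  ⇒  T⁴ = S/(4σ)   (ε cancels).
T⁴ = 19800/(4·5.67×10⁻⁸) = 8.730×10¹⁰ K⁴.
T = (8.730×10¹⁰)^(1/4).

T ≈ 544 K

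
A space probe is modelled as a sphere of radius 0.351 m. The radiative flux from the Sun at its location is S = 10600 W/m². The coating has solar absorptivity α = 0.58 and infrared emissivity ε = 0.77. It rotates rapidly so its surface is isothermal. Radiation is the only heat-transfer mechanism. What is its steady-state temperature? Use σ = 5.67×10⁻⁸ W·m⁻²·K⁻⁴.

At equilibrium, absorbed power = emitted power.
Absorbing cross-section = πr² = 0.3870 m²; emitting surface = 4πr² = 1.548 m² (ratio 4).
αS·A_cross = εσ·A_surf·T⁴  ⇒  T⁴ = αS/(ε·4σ).
T⁴ = 0.580·10600/(0.77·4·5.67×10⁻⁸) = 3.520×10¹⁰ K⁴.
T = (3.520×10¹⁰)^(1/4).

T ≈ 433 K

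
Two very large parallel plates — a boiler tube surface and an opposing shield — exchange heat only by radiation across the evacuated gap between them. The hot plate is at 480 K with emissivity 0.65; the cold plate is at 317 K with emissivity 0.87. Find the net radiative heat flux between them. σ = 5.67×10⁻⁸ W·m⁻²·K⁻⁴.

For two infinite grey parallel plates, q = σ(T₁⁴ − T₂⁴)/(1/ε₁ + 1/ε₂ − 1).
T₁⁴ − T₂⁴ = 5.308×10¹⁰ − 1.010×10¹⁰ = 4.299×10¹⁰ K⁴.
1/ε₁ + 1/ε₂ − 1 = 1.538 + 1.149 − 1 = 1.688.
q = 5.67×10⁻⁸ × 4.299×10¹⁰ / 1.688.

q ≈ 1440 W/m²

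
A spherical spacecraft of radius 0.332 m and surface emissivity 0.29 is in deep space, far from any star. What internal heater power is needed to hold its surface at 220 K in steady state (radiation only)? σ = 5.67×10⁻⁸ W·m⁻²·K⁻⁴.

P ≈ 53.4 W

P = εσ·4πr²·T⁴.
4πr² = 1.385 m²; T⁴ = 2.343×10⁹ K⁴.
P = 0.29·5.67×10⁻⁸·1.385·2.343×10⁹.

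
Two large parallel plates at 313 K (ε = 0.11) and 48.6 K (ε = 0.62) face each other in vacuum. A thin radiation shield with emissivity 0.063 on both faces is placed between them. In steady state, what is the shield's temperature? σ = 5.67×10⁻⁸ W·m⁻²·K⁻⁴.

T_s ≈ 250 K

In steady state the net flux on the hot side equals that on the cold side.
σ(T₁⁴−T_s⁴)/D₁ = σ(T_s⁴−T₂⁴)/D₂, with D₁ = 1/ε₁+1/ε_s−1 = 23.96, D₂ = 1/ε_s+1/ε₂−1 = 16.49.
Solve for T_s⁴: T_s⁴ = (D₂·T₁⁴ + D₁·T₂⁴)/(D₁+D₂) = 3.915×10⁹ K⁴.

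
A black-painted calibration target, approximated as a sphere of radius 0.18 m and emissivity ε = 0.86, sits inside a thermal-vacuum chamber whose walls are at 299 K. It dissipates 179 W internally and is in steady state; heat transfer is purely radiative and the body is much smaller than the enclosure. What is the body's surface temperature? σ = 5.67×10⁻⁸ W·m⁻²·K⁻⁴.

T ≈ 361 K

For a small grey body in a large enclosure, net radiated power = εσA(T⁴ − T_w⁴).
Steady state: P = εσA(T⁴ − T_w⁴) with A = 4πr² = 0.4072 m².
T⁴ = P/(εσA) + T_w⁴ = 179/(0.86·5.67×10⁻⁸·0.4072) + (299)⁴
    = 9.016×10⁹ + 7.993×10⁹ = 1.701×10¹⁰ K⁴.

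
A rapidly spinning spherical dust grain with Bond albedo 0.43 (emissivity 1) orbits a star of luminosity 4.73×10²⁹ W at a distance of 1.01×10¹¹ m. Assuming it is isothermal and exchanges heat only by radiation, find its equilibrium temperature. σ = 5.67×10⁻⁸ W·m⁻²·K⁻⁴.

T ≈ 1750 K

First find the stellar flux at distance d: S = L/(4πd²) = 4.73×10²⁹/(4π·(1.01×10¹¹)²) = 3.690×10⁶ W/m².
For an isothermal sphere, absorbed (1−a)S·πr² = emitted σ·4πr²·T⁴, so T⁴ = (1−a)S/(4σ).
T⁴ = 0.570·3.690×10⁶/(4·5.67×10⁻⁸) = 9.273×10¹² K⁴.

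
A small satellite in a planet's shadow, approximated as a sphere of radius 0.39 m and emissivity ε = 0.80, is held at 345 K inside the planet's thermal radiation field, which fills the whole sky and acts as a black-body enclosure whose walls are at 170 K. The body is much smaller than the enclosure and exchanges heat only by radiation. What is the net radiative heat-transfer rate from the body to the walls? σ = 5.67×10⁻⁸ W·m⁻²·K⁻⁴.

For a small grey body in a large enclosure: P_net = εσA(T_body⁴ − T_wall⁴).
A = 4πr² = 1.911 m²; T_body⁴ − T_wall⁴ = 1.417×10¹⁰ − 8.352×10⁸ = 1.333×10¹⁰ K⁴.
|P_net| = 0.80·5.67×10⁻⁸·1.911·1.333×10¹⁰.

P_net ≈ 1160 W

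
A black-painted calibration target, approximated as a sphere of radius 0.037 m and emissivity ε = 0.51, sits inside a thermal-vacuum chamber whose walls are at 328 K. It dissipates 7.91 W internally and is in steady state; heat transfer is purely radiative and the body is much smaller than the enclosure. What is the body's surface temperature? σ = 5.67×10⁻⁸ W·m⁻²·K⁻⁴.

T ≈ 407 K

For a small grey body in a large enclosure, net radiated power = εσA(T⁴ − T_w⁴).
Steady state: P = εσA(T⁴ − T_w⁴) with A = 4πr² = 0.01720 m².
T⁴ = P/(εσA) + T_w⁴ = 7.91/(0.51·5.67×10⁻⁸·0.01720) + (328)⁴
    = 1.590×10¹⁰ + 1.157×10¹⁰ = 2.747×10¹⁰ K⁴.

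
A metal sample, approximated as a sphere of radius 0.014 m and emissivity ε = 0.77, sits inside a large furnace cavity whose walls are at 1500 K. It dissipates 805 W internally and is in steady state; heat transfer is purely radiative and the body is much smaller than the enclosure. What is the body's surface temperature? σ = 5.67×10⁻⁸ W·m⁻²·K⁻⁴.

T ≈ 1880 K

For a small grey body in a large enclosure, net radiated power = εσA(T⁴ − T_w⁴).
Steady state: P = εσA(T⁴ − T_w⁴) with A = 4πr² = 0.002463 m².
T⁴ = P/(εσA) + T_w⁴ = 805/(0.77·5.67×10⁻⁸·0.002463) + (1500)⁴
    = 7.486×10¹² + 5.062×10¹² = 1.255×10¹³ K⁴.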